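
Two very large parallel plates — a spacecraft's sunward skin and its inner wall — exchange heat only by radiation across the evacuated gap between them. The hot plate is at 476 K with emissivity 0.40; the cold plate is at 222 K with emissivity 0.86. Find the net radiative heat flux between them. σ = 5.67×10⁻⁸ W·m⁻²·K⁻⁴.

For two infinite grey parallel plates, q = σ(T₁⁴ − T₂⁴)/(1/ε₁ + 1/ε₂ − 1).
T₁⁴ − T₂⁴ = 5.134×10¹⁰ − 2.429×10⁹ = 4.891×10¹⁰ K⁴.
1/ε₁ + 1/ε₂ − 1 = 2.500 + 1.163 − 1 = 2.663.
q = 5.67×10⁻⁸ × 4.891×10¹⁰ / 2.663.

q ≈ 1040 W/m²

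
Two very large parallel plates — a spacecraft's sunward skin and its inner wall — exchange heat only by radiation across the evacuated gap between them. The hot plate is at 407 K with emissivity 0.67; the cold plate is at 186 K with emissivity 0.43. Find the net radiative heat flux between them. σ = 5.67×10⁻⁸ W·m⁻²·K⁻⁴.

q ≈ 528 W/m²

For two infinite grey parallel plates, q = σ(T₁⁴ − T₂⁴)/(1/ε₁ + 1/ε₂ − 1).
T₁⁴ − T₂⁴ = 2.744×10¹⁰ − 1.197×10⁹ = 2.624×10¹⁰ K⁴.
1/ε₁ + 1/ε₂ − 1 = 1.493 + 2.326 − 1 = 2.818.
q = 5.67×10⁻⁸ × 2.624×10¹⁰ / 2.818.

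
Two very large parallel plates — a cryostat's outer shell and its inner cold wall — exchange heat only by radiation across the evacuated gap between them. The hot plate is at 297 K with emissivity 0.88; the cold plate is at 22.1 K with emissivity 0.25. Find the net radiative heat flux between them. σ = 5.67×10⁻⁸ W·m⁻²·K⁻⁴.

q ≈ 107 W/m²

For two infinite grey parallel plates, q = σ(T₁⁴ − T₂⁴)/(1/ε₁ + 1/ε₂ − 1).
T₁⁴ − T₂⁴ = 7.781×10⁹ − 2.385×10⁵ = 7.781×10⁹ K⁴.
1/ε₁ + 1/ε₂ − 1 = 1.136 + 4.000 − 1 = 4.136.
q = 5.67×10⁻⁸ × 7.781×10⁹ / 4.136.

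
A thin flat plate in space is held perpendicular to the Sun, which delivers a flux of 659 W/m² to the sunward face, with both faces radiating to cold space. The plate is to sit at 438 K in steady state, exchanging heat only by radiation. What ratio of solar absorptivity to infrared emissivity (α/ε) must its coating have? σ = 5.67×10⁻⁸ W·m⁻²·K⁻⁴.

α/ε ≈ 6.33

Balance: αS·A = εσ·2A·T⁴ ⇒ α/ε = 2σT⁴/S.
α/ε = 2·5.67×10⁻⁸·(438)⁴/659 = 2·5.67×10⁻⁸·3.680×10¹⁰/659.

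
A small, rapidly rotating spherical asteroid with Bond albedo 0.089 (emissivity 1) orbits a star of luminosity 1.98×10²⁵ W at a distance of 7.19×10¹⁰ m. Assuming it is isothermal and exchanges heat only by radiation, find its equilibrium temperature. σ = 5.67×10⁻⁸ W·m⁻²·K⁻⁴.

T ≈ 187 K

First find the stellar flux at distance d: S = L/(4πd²) = 1.98×10²⁵/(4π·(7.19×10¹⁰)²) = 304.8 W/m².
For an isothermal sphere, absorbed (1−a)S·πr² = emitted σ·4πr²·T⁴, so T⁴ = (1−a)S/(4σ).
T⁴ = 0.911·304.8/(4·5.67×10⁻⁸) = 1.224×10⁹ K⁴.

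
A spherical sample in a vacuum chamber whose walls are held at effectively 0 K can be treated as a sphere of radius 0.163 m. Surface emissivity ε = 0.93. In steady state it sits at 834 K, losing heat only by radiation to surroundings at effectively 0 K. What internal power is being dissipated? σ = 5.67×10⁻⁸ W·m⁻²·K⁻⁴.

Steady state: P = εσA T⁴.
A = 4πr² = 0.3339 m²; T⁴ = (834)⁴ = 4.838×10¹¹ K⁴.
P = 0.93 × 5.67×10⁻⁸ × 0.3339 × 4.838×10¹¹.

P ≈ 8520 W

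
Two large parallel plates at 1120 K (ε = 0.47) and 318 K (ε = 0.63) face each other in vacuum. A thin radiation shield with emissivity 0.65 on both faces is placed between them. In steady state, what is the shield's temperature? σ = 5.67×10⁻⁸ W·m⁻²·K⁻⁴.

T_s ≈ 916 K

In steady state the net flux on the hot side equals that on the cold side.
σ(T₁⁴−T_s⁴)/D₁ = σ(T_s⁴−T₂⁴)/D₂, with D₁ = 1/ε₁+1/ε_s−1 = 2.666, D₂ = 1/ε_s+1/ε₂−1 = 2.126.
Solve for T_s⁴: T_s⁴ = (D₂·T₁⁴ + D₁·T₂⁴)/(D₁+D₂) = 7.037×10¹¹ K⁴.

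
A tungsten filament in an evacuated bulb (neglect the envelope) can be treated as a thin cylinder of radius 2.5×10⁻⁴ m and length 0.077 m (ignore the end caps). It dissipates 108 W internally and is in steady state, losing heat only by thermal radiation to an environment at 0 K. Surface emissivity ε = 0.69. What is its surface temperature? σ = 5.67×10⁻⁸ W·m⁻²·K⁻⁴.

T ≈ 2190 K

Steady state: internal power = radiated power, P = εσA T⁴.
Radiating area A = 2πrL = 1.210×10⁻⁴ m².
T⁴ = P/(εσA) = 108/(0.69·5.67×10⁻⁸·1.210×10⁻⁴) = 2.282×10¹³ K⁴.
T = (2.282×10¹³)^(1/4).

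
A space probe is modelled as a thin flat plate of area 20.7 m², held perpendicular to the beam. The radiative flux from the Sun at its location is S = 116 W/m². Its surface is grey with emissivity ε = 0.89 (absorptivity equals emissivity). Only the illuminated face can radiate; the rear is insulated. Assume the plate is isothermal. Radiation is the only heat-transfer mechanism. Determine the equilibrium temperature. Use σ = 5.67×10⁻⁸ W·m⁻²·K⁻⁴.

At equilibrium, absorbed power = emitted power.
Absorbing cross-section = A = 20.70 m²; emitting surface = A = 20.70 m² (ratio 1).
εS·A_cross = εσ·A_surf·T⁴  ⇒  T⁴ = S/(1σ)   (ε cancels).
T⁴ = 116/(1·5.67×10⁻⁸) = 2.046×10⁹ K⁴.
T = (2.046×10⁹)^(1/4).

T ≈ 213 K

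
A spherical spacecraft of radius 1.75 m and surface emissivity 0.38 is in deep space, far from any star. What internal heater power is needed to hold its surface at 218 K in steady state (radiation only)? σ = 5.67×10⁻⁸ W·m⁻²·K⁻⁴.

P = εσ·4πr²·T⁴.
4πr² = 38.48 m²; T⁴ = 2.259×10⁹ K⁴.
P = 0.38·5.67×10⁻⁸·38.48·2.259×10⁹.

P ≈ 1870 W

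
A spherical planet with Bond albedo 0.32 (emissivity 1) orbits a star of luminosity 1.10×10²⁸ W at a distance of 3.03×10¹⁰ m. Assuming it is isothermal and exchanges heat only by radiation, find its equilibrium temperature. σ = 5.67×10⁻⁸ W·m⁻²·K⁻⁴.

First find the stellar flux at distance d: S = L/(4πd²) = 1.10×10²⁸/(4π·(3.03×10¹⁰)²) = 9.534×10⁵ W/m².
For an isothermal sphere, absorbed (1−a)S·πr² = emitted σ·4πr²·T⁴, so T⁴ = (1−a)S/(4σ).
T⁴ = 0.680·9.534×10⁵/(4·5.67×10⁻⁸) = 2.859×10¹² K⁴.

T ≈ 1300 K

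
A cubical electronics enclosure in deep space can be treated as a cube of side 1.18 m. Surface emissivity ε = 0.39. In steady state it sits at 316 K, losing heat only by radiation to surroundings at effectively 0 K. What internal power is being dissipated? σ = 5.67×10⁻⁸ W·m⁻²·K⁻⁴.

P ≈ 1840 W

Steady state: P = εσA T⁴.
A = 6L² = 8.354 m²; T⁴ = (316)⁴ = 9.971×10⁹ K⁴.
P = 0.39 × 5.67×10⁻⁸ × 8.354 × 9.971×10⁹.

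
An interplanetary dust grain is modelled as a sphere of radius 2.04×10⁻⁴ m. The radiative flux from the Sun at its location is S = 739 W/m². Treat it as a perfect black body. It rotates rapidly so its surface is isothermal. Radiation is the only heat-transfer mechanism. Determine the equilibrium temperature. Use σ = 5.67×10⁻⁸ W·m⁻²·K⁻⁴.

T ≈ 239 K

At equilibrium, absorbed power = emitted power.
Absorbing cross-section = πr² = 1.307×10⁻⁷ m²; emitting surface = 4πr² = 5.230×10⁻⁷ m² (ratio 4).
S·A_cross = εσ·A_surf·T⁴  ⇒  T⁴ = S/(4σ).
T⁴ = 1.00·739/(4·5.67×10⁻⁸) = 3.258×10⁹ K⁴.
T = (3.258×10⁹)^(1/4).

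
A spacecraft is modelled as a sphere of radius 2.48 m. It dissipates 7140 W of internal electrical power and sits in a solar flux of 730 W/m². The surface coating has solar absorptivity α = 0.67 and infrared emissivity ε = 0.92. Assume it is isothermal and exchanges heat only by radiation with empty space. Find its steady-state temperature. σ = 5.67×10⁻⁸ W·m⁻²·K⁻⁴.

At steady state, absorbed solar power + internal power = radiated power.
Absorbed: α·S·A_cross = 0.67·730·19.32 = 9450 W (cross-section πr²).
Total input = 9450 + 7140 = 16590 W.
Radiated: εσ·A_surf·T⁴ with A_surf = 4πr² = 77.29 m².
T⁴ = 16590/(0.92·5.67×10⁻⁸·77.29) = 4.115×10⁹ K⁴.

T ≈ 253 K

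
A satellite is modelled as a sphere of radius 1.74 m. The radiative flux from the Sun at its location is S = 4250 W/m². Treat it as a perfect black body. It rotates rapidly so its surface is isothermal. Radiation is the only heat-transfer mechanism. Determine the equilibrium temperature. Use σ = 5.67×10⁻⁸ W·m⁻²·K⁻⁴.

T ≈ 370 K

At equilibrium, absorbed power = emitted power.
Absorbing cross-section = πr² = 9.511 m²; emitting surface = 4πr² = 38.05 m² (ratio 4).
S·A_cross = εσ·A_surf·T⁴  ⇒  T⁴ = S/(4σ).
T⁴ = 1.00·4250/(4·5.67×10⁻⁸) = 1.874×10¹⁰ K⁴.
T = (1.874×10¹⁰)^(1/4).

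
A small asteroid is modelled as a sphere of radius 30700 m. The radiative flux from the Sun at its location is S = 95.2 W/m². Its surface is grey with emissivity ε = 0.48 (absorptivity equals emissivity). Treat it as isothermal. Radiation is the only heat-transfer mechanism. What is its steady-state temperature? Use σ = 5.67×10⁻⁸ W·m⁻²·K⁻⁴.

T ≈ 143 K

At equilibrium, absorbed power = emitted power.
Absorbing cross-section = πr² = 2.961×10⁹ m²; emitting surface = 4πr² = 1.184×10¹⁰ m² (ratio 4).
εS·A_cross = εσ·A_surf·T⁴  ⇒  T⁴ = S/(4σ)   (ε cancels).
T⁴ = 95.2/(4·5.67×10⁻⁸) = 4.198×10⁸ K⁴.
T = (4.198×10⁸)^(1/4).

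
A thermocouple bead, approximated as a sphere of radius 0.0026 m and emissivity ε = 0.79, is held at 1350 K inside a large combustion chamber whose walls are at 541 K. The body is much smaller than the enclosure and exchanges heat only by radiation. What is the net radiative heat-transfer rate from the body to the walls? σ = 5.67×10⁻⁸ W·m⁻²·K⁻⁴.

P_net ≈ 12.3 W

For a small grey body in a large enclosure: P_net = εσA(T_body⁴ − T_wall⁴).
A = 4πr² = 8.495×10⁻⁵ m²; T_body⁴ − T_wall⁴ = 3.322×10¹² − 8.566×10¹⁰ = 3.236×10¹² K⁴.
|P_net| = 0.79·5.67×10⁻⁸·8.495×10⁻⁵·3.236×10¹².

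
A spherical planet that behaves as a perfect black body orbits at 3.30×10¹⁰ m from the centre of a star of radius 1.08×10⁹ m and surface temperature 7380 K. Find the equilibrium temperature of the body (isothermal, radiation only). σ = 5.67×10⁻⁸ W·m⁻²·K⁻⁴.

The star's surface emits σT_*⁴; at distance d the flux is S = σT_*⁴(R_*/d)².
S = 5.67×10⁻⁸·(7380)⁴·(1.08×10⁹/3.30×10¹⁰)² = 1.801×10⁵ W/m².
For an isothermal sphere T⁴ = (1−a)S/(4σ) = 7.943×10¹¹ K⁴.

T ≈ 944 K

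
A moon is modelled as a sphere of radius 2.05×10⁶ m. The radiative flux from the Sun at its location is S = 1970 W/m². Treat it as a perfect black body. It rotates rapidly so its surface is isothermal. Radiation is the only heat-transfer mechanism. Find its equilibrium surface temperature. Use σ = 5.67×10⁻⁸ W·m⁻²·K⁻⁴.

At equilibrium, absorbed power = emitted power.
Absorbing cross-section = πr² = 1.320×10¹³ m²; emitting surface = 4πr² = 5.281×10¹³ m² (ratio 4).
S·A_cross = εσ·A_surf·T⁴  ⇒  T⁴ = S/(4σ).
T⁴ = 1.00·1970/(4·5.67×10⁻⁸) = 8.686×10⁹ K⁴.
T = (8.686×10⁹)^(1/4).

T ≈ 305 K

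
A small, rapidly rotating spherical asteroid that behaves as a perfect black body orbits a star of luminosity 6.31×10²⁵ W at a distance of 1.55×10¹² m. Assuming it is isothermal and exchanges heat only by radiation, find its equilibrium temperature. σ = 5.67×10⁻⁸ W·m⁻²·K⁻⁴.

T ≈ 55.1 K

First find the stellar flux at distance d: S = L/(4πd²) = 6.31×10²⁵/(4π·(1.55×10¹²)²) = 2.090 W/m².
For an isothermal sphere, absorbed (1−a)S·πr² = emitted σ·4πr²·T⁴, so T⁴ = (1−a)S/(4σ).
T⁴ = 1.00·2.090/(4·5.67×10⁻⁸) = 9.215×10⁶ K⁴.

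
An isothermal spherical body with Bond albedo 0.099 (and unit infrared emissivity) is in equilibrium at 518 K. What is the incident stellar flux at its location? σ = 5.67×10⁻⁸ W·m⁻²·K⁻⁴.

(1−a)S·πr² = σ·4πr²·T⁴ ⇒ S = 4σT⁴/(1−a).
S = 4·5.67×10⁻⁸·7.200×10¹⁰/0.901.

S ≈ 18100 W/m²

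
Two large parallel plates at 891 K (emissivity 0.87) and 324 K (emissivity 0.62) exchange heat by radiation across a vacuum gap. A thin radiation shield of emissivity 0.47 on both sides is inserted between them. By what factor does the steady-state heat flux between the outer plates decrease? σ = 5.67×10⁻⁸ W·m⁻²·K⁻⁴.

factor ≈ 2.85

Without shield: q₀ = σΔ(T⁴)/(1/ε₁+1/ε₂−1) with denominator 1.762.
With shield the two gaps are in series; the resistances add: (1/ε₁+1/ε_s−1)+(1/ε_s+1/ε₂−1) = 2.277+2.741 = 5.018.
Heat-flux ratio q₀/q = 5.018/1.762.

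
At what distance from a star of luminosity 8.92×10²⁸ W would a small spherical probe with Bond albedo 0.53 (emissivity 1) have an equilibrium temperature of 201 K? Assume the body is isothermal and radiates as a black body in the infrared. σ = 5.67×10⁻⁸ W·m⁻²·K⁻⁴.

d ≈ 3.00×10¹² m

For an isothermal black-emitting sphere, (1−a)S·πr² = σ·4πr²·T⁴ ⇒ S = 4σT⁴/(1−a).
S = 4·5.67×10⁻⁸·(201)⁴/0.470 = 787.6 W/m².
Flux falls as S = L/(4πd²), so d = √(L/(4πS)) = √(8.92×10²⁸/(4π·787.6)).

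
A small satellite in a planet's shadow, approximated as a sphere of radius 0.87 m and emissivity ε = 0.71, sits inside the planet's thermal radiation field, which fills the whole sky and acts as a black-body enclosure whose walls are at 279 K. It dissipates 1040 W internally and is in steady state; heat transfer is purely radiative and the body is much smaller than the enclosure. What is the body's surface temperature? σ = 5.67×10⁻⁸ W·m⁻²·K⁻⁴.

For a small grey body in a large enclosure, net radiated power = εσA(T⁴ − T_w⁴).
Steady state: P = εσA(T⁴ − T_w⁴) with A = 4πr² = 9.511 m².
T⁴ = P/(εσA) + T_w⁴ = 1040/(0.71·5.67×10⁻⁸·9.511) + (279)⁴
    = 2.716×10⁹ + 6.059×10⁹ = 8.775×10⁹ K⁴.

T ≈ 306 K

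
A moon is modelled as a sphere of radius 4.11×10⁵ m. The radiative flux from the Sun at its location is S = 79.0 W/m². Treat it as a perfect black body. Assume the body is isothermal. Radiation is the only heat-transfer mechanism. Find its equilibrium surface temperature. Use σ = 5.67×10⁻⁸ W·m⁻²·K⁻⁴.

T ≈ 137 K

At equilibrium, absorbed power = emitted power.
Absorbing cross-section = πr² = 5.307×10¹¹ m²; emitting surface = 4πr² = 2.123×10¹² m² (ratio 4).
S·A_cross = εσ·A_surf·T⁴  ⇒  T⁴ = S/(4σ).
T⁴ = 1.00·79.0/(4·5.67×10⁻⁸) = 3.483×10⁸ K⁴.
T = (3.483×10⁸)^(1/4).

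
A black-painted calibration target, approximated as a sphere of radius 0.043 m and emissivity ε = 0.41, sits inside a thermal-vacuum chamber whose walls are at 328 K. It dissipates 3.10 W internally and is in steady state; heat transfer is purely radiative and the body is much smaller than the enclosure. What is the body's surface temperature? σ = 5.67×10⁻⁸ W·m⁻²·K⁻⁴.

T ≈ 363 K

For a small grey body in a large enclosure, net radiated power = εσA(T⁴ − T_w⁴).
Steady state: P = εσA(T⁴ − T_w⁴) with A = 4πr² = 0.02324 m².
T⁴ = P/(εσA) + T_w⁴ = 3.10/(0.41·5.67×10⁻⁸·0.02324) + (328)⁴
    = 5.739×10⁹ + 1.157×10¹⁰ = 1.731×10¹⁰ K⁴.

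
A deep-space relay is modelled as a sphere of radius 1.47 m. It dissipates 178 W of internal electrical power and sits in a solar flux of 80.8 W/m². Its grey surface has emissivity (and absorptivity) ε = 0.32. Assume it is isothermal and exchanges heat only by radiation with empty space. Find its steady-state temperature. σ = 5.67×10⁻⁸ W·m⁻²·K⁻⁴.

At steady state, absorbed solar power + internal power = radiated power.
Absorbed: α·S·A_cross = 0.32·80.8·6.789 = 175.5 W (cross-section πr²).
Total input = 175.5 + 178 = 353.5 W.
Radiated: εσ·A_surf·T⁴ with A_surf = 4πr² = 27.15 m².
T⁴ = 353.5/(0.32·5.67×10⁻⁸·27.15) = 7.175×10⁸ K⁴.

T ≈ 164 K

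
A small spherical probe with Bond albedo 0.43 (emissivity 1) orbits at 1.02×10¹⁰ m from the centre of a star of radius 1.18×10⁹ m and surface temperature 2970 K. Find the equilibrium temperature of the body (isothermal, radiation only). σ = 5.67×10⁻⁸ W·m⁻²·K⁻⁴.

T ≈ 621 K

The star's surface emits σT_*⁴; at distance d the flux is S = σT_*⁴(R_*/d)².
S = 5.67×10⁻⁸·(2970)⁴·(1.18×10⁹/1.02×10¹⁰)² = 59040 W/m².
For an isothermal sphere T⁴ = (1−a)S/(4σ) = 1.484×10¹¹ K⁴.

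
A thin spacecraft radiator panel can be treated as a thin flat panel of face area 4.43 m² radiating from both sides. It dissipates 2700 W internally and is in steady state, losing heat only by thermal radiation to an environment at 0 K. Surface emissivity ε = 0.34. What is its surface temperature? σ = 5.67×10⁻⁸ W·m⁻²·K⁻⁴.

Steady state: internal power = radiated power, P = εσA T⁴.
Radiating area A = 2·4.43 = 8.860 m².
T⁴ = P/(εσA) = 2700/(0.34·5.67×10⁻⁸·8.860) = 1.581×10¹⁰ K⁴.
T = (1.581×10¹⁰)^(1/4).

T ≈ 355 K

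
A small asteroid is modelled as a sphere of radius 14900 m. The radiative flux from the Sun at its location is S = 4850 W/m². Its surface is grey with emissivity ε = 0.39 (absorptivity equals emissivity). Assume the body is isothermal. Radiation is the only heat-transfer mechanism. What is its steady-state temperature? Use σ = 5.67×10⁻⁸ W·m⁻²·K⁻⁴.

At equilibrium, absorbed power = emitted power.
Absorbing cross-section = πr² = 6.975×10⁸ m²; emitting surface = 4πr² = 2.790×10⁹ m² (ratio 4).
εS·A_cross = εσ·A_surf·T⁴  ⇒  T⁴ = S/(4σ)   (ε cancels).
T⁴ = 4850/(4·5.67×10⁻⁸) = 2.138×10¹⁰ K⁴.
T = (2.138×10¹⁰)^(1/4).

T ≈ 382 K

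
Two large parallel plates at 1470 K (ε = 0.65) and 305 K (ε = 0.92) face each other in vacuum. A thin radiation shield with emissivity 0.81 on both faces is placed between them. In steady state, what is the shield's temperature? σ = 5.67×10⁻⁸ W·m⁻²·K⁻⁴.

In steady state the net flux on the hot side equals that on the cold side.
σ(T₁⁴−T_s⁴)/D₁ = σ(T_s⁴−T₂⁴)/D₂, with D₁ = 1/ε₁+1/ε_s−1 = 1.773, D₂ = 1/ε_s+1/ε₂−1 = 1.322.
Solve for T_s⁴: T_s⁴ = (D₂·T₁⁴ + D₁·T₂⁴)/(D₁+D₂) = 1.999×10¹² K⁴.

T_s ≈ 1190 K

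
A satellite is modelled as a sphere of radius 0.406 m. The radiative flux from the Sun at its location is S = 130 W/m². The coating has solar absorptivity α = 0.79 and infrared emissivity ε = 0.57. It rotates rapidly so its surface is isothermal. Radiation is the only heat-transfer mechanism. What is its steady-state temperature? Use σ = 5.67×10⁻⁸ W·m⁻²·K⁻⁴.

T ≈ 168 K

At equilibrium, absorbed power = emitted power.
Absorbing cross-section = πr² = 0.5178 m²; emitting surface = 4πr² = 2.071 m² (ratio 4).
αS·A_cross = εσ·A_surf·T⁴  ⇒  T⁴ = αS/(ε·4σ).
T⁴ = 0.790·130/(0.57·4·5.67×10⁻⁸) = 7.944×10⁸ K⁴.
T = (7.944×10⁸)^(1/4).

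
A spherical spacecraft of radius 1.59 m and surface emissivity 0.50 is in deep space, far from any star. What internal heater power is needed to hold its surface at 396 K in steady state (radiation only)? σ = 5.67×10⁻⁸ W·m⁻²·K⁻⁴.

P = εσ·4πr²·T⁴.
4πr² = 31.77 m²; T⁴ = 2.459×10¹⁰ K⁴.
P = 0.50·5.67×10⁻⁸·31.77·2.459×10¹⁰.

P ≈ 22100 W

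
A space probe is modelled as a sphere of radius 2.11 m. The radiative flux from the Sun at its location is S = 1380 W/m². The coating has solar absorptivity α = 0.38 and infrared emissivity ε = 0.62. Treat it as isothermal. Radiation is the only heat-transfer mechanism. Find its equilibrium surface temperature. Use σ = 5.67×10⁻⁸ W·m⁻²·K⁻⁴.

At equilibrium, absorbed power = emitted power.
Absorbing cross-section = πr² = 13.99 m²; emitting surface = 4πr² = 55.95 m² (ratio 4).
αS·A_cross = εσ·A_surf·T⁴  ⇒  T⁴ = αS/(ε·4σ).
T⁴ = 0.380·1380/(0.62·4·5.67×10⁻⁸) = 3.729×10⁹ K⁴.
T = (3.729×10⁹)^(1/4).

T ≈ 247 K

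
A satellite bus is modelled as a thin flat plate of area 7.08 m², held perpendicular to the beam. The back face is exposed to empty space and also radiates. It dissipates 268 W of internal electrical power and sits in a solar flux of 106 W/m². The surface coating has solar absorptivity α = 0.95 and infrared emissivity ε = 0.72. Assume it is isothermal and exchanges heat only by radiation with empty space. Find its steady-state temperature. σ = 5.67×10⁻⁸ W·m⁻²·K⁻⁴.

At steady state, absorbed solar power + internal power = radiated power.
Absorbed: α·S·A_cross = 0.95·106·7.080 = 713.0 W (cross-section A).
Total input = 713.0 + 268 = 981.0 W.
Radiated: εσ·A_surf·T⁴ with A_surf = 2A = 14.16 m².
T⁴ = 981.0/(0.72·5.67×10⁻⁸·14.16) = 1.697×10⁹ K⁴.

T ≈ 203 K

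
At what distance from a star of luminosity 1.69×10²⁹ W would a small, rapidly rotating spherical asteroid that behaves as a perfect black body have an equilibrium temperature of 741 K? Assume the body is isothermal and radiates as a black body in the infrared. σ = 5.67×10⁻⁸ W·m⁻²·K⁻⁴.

d ≈ 4.43×10¹¹ m

For an isothermal black-emitting sphere, (1−a)S·πr² = σ·4πr²·T⁴ ⇒ S = 4σT⁴/(1−a).
S = 4·5.67×10⁻⁸·(741)⁴/1.00 = 68380 W/m².
Flux falls as S = L/(4πd²), so d = √(L/(4πS)) = √(1.69×10²⁹/(4π·68380)).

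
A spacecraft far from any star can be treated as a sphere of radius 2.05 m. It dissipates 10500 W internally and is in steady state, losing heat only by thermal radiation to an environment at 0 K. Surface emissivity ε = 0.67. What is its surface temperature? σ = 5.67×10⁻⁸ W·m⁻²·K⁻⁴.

T ≈ 269 K

Steady state: internal power = radiated power, P = εσA T⁴.
Radiating area A = 4πr² = 52.81 m².
T⁴ = P/(εσA) = 10500/(0.67·5.67×10⁻⁸·52.81) = 5.234×10⁹ K⁴.
T = (5.234×10⁹)^(1/4).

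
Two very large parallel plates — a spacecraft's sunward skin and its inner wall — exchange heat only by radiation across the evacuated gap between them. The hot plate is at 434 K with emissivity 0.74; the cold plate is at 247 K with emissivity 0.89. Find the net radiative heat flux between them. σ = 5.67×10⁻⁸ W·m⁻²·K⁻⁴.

For two infinite grey parallel plates, q = σ(T₁⁴ − T₂⁴)/(1/ε₁ + 1/ε₂ − 1).
T₁⁴ − T₂⁴ = 3.548×10¹⁰ − 3.722×10⁹ = 3.176×10¹⁰ K⁴.
1/ε₁ + 1/ε₂ − 1 = 1.351 + 1.124 − 1 = 1.475.
q = 5.67×10⁻⁸ × 3.176×10¹⁰ / 1.475.

q ≈ 1220 W/m²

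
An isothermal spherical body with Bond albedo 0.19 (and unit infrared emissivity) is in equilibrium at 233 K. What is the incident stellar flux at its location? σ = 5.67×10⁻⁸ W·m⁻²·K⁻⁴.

S ≈ 825 W/m²

(1−a)S·πr² = σ·4πr²·T⁴ ⇒ S = 4σT⁴/(1−a).
S = 4·5.67×10⁻⁸·2.947×10⁹/0.810.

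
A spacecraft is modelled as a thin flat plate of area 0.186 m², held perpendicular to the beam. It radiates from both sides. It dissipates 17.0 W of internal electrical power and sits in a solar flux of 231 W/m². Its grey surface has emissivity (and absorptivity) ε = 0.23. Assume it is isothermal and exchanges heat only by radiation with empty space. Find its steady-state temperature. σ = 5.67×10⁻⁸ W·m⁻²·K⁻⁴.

T ≈ 273 K

At steady state, absorbed solar power + internal power = radiated power.
Absorbed: α·S·A_cross = 0.23·231·0.1860 = 9.882 W (cross-section A).
Total input = 9.882 + 17.0 = 26.88 W.
Radiated: εσ·A_surf·T⁴ with A_surf = 2A = 0.3720 m².
T⁴ = 26.88/(0.23·5.67×10⁻⁸·0.3720) = 5.541×10⁹ K⁴.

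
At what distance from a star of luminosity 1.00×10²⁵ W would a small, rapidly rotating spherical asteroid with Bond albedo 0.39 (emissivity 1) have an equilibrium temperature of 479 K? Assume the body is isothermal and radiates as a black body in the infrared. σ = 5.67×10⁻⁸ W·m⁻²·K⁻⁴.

For an isothermal black-emitting sphere, (1−a)S·πr² = σ·4πr²·T⁴ ⇒ S = 4σT⁴/(1−a).
S = 4·5.67×10⁻⁸·(479)⁴/0.610 = 19570 W/m².
Flux falls as S = L/(4πd²), so d = √(L/(4πS)) = √(1.00×10²⁵/(4π·19570)).

d ≈ 6.38×10⁹ m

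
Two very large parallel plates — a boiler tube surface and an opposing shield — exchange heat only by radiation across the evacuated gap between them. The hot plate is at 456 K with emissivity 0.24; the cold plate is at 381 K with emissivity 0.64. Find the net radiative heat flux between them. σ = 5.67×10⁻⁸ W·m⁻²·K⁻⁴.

q ≈ 266 W/m²

For two infinite grey parallel plates, q = σ(T₁⁴ − T₂⁴)/(1/ε₁ + 1/ε₂ − 1).
T₁⁴ − T₂⁴ = 4.324×10¹⁰ − 2.107×10¹⁰ = 2.217×10¹⁰ K⁴.
1/ε₁ + 1/ε₂ − 1 = 4.167 + 1.562 − 1 = 4.729.
q = 5.67×10⁻⁸ × 2.217×10¹⁰ / 4.729.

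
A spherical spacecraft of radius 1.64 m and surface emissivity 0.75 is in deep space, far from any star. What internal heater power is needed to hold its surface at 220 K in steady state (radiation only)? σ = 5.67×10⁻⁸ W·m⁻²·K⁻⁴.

P ≈ 3370 W

P = εσ·4πr²·T⁴.
4πr² = 33.80 m²; T⁴ = 2.343×10⁹ K⁴.
P = 0.75·5.67×10⁻⁸·33.80·2.343×10⁹.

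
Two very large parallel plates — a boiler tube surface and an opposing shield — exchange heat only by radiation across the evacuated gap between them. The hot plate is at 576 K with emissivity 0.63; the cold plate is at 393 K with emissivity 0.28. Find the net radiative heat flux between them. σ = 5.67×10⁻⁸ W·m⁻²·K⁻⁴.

For two infinite grey parallel plates, q = σ(T₁⁴ − T₂⁴)/(1/ε₁ + 1/ε₂ − 1).
T₁⁴ − T₂⁴ = 1.101×10¹¹ − 2.385×10¹⁰ = 8.622×10¹⁰ K⁴.
1/ε₁ + 1/ε₂ − 1 = 1.587 + 3.571 − 1 = 4.159.
q = 5.67×10⁻⁸ × 8.622×10¹⁰ / 4.159.

q ≈ 1180 W/m²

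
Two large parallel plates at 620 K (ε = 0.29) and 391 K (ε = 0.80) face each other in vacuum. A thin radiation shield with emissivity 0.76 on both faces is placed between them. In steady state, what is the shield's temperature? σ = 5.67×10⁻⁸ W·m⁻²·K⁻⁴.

T_s ≈ 495 K

In steady state the net flux on the hot side equals that on the cold side.
σ(T₁⁴−T_s⁴)/D₁ = σ(T_s⁴−T₂⁴)/D₂, with D₁ = 1/ε₁+1/ε_s−1 = 3.764, D₂ = 1/ε_s+1/ε₂−1 = 1.566.
Solve for T_s⁴: T_s⁴ = (D₂·T₁⁴ + D₁·T₂⁴)/(D₁+D₂) = 5.992×10¹⁰ K⁴.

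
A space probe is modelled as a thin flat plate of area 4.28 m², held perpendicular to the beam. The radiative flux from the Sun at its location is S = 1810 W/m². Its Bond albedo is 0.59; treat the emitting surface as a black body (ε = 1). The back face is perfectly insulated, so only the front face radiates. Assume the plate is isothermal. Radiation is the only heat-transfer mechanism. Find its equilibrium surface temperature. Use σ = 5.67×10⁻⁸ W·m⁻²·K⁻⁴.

T ≈ 338 K

At equilibrium, absorbed power = emitted power.
Absorbing cross-section = A = 4.280 m²; emitting surface = A = 4.280 m² (ratio 1).
(1−a)S·A_cross = εσ·A_surf·T⁴  ⇒  T⁴ = (1−a)S/(1σ).
T⁴ = 0.410·1810/(1·5.67×10⁻⁸) = 1.309×10¹⁰ K⁴.
T = (1.309×10¹⁰)^(1/4).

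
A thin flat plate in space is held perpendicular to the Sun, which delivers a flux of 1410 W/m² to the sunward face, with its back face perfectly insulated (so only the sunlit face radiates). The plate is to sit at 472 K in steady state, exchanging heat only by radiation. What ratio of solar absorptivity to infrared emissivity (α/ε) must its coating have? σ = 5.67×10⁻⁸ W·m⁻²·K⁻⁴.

Balance: αS·A = εσ·1A·T⁴ ⇒ α/ε = σT⁴/S.
α/ε = 5.67×10⁻⁸·(472)⁴/1410 = 5.67×10⁻⁸·4.963×10¹⁰/1410.

α/ε ≈ 2.00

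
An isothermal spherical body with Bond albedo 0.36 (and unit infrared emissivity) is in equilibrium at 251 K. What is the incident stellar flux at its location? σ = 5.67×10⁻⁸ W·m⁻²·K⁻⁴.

S ≈ 1410 W/m²

(1−a)S·πr² = σ·4πr²·T⁴ ⇒ S = 4σT⁴/(1−a).
S = 4·5.67×10⁻⁸·3.969×10⁹/0.640.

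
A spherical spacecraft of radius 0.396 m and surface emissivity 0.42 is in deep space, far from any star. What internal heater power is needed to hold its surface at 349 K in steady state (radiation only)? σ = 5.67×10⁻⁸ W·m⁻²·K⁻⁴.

P ≈ 696 W

P = εσ·4πr²·T⁴.
4πr² = 1.971 m²; T⁴ = 1.484×10¹⁰ K⁴.
P = 0.42·5.67×10⁻⁸·1.971·1.484×10¹⁰.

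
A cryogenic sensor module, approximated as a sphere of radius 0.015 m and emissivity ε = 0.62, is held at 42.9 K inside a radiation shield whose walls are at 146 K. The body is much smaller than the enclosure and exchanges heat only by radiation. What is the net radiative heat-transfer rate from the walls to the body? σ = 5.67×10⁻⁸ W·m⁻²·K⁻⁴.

P_net ≈ 0.0448 W

For a small grey body in a large enclosure: P_net = εσA(T_body⁴ − T_wall⁴).
A = 4πr² = 0.002827 m²; T_body⁴ − T_wall⁴ = 3.387×10⁶ − 4.544×10⁸ = -4.510×10⁸ K⁴.
|P_net| = 0.62·5.67×10⁻⁸·0.002827·4.510×10⁸.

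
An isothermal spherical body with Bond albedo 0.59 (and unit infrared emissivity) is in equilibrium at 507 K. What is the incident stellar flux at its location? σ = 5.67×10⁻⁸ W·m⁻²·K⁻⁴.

S ≈ 36600 W/m²

(1−a)S·πr² = σ·4πr²·T⁴ ⇒ S = 4σT⁴/(1−a).
S = 4·5.67×10⁻⁸·6.607×10¹⁰/0.410.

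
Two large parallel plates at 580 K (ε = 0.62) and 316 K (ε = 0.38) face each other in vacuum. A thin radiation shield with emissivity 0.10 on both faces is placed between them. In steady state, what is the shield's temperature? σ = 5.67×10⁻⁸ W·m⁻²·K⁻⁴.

In steady state the net flux on the hot side equals that on the cold side.
σ(T₁⁴−T_s⁴)/D₁ = σ(T_s⁴−T₂⁴)/D₂, with D₁ = 1/ε₁+1/ε_s−1 = 10.61, D₂ = 1/ε_s+1/ε₂−1 = 11.63.
Solve for T_s⁴: T_s⁴ = (D₂·T₁⁴ + D₁·T₂⁴)/(D₁+D₂) = 6.393×10¹⁰ K⁴.

T_s ≈ 503 K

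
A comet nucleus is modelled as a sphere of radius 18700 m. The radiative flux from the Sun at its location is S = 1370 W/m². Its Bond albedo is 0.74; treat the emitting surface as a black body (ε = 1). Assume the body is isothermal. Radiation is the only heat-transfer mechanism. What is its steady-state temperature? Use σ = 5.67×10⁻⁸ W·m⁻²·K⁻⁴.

At equilibrium, absorbed power = emitted power.
Absorbing cross-section = πr² = 1.099×10⁹ m²; emitting surface = 4πr² = 4.394×10⁹ m² (ratio 4).
(1−a)S·A_cross = εσ·A_surf·T⁴  ⇒  T⁴ = (1−a)S/(4σ).
T⁴ = 0.260·1370/(4·5.67×10⁻⁸) = 1.571×10⁹ K⁴.
T = (1.571×10⁹)^(1/4).

T ≈ 199 K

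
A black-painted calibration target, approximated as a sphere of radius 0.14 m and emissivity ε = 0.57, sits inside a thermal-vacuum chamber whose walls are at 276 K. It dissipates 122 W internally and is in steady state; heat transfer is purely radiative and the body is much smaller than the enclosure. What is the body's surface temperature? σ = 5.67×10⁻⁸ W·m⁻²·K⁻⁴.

For a small grey body in a large enclosure, net radiated power = εσA(T⁴ − T_w⁴).
Steady state: P = εσA(T⁴ − T_w⁴) with A = 4πr² = 0.2463 m².
T⁴ = P/(εσA) + T_w⁴ = 122/(0.57·5.67×10⁻⁸·0.2463) + (276)⁴
    = 1.533×10¹⁰ + 5.803×10⁹ = 2.113×10¹⁰ K⁴.

T ≈ 381 K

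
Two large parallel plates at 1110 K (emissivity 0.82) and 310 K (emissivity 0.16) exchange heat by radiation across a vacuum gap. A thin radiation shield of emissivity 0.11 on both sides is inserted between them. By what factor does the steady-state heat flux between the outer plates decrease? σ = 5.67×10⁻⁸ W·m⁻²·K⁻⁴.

factor ≈ 3.66

Without shield: q₀ = σΔ(T⁴)/(1/ε₁+1/ε₂−1) with denominator 6.470.
With shield the two gaps are in series; the resistances add: (1/ε₁+1/ε_s−1)+(1/ε_s+1/ε₂−1) = 9.310+14.34 = 23.65.
Heat-flux ratio q₀/q = 23.65/6.470.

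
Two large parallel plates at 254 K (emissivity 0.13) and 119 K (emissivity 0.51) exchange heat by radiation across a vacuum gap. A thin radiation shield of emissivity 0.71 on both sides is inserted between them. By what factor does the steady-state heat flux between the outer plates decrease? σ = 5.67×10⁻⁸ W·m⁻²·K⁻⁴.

Without shield: q₀ = σΔ(T⁴)/(1/ε₁+1/ε₂−1) with denominator 8.653.
With shield the two gaps are in series; the resistances add: (1/ε₁+1/ε_s−1)+(1/ε_s+1/ε₂−1) = 8.101+2.369 = 10.47.
Heat-flux ratio q₀/q = 10.47/8.653.

factor ≈ 1.21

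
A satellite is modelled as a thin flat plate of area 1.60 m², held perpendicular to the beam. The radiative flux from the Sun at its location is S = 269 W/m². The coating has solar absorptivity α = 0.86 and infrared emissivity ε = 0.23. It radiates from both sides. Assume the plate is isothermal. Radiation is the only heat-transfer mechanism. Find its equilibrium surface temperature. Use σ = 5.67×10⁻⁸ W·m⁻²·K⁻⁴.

At equilibrium, absorbed power = emitted power.
Absorbing cross-section = A = 1.600 m²; emitting surface = 2A = 3.200 m² (ratio 2).
αS·A_cross = εσ·A_surf·T⁴  ⇒  T⁴ = αS/(ε·2σ).
T⁴ = 0.860·269/(0.23·2·5.67×10⁻⁸) = 8.870×10⁹ K⁴.
T = (8.870×10⁹)^(1/4).

T ≈ 307 K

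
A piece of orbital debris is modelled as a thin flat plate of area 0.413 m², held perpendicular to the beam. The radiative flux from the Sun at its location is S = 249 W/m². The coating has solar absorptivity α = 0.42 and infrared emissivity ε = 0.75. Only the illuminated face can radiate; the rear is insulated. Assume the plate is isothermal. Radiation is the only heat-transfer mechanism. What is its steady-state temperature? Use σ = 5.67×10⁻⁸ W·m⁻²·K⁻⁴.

At equilibrium, absorbed power = emitted power.
Absorbing cross-section = A = 0.4130 m²; emitting surface = A = 0.4130 m² (ratio 1).
αS·A_cross = εσ·A_surf·T⁴  ⇒  T⁴ = αS/(ε·1σ).
T⁴ = 0.420·249/(0.75·1·5.67×10⁻⁸) = 2.459×10⁹ K⁴.
T = (2.459×10⁹)^(1/4).

T ≈ 223 K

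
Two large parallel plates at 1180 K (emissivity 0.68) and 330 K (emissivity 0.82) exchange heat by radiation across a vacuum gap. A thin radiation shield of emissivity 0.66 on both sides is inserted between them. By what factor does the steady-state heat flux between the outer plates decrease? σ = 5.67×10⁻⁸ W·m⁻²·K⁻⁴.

Without shield: q₀ = σΔ(T⁴)/(1/ε₁+1/ε₂−1) with denominator 1.690.
With shield the two gaps are in series; the resistances add: (1/ε₁+1/ε_s−1)+(1/ε_s+1/ε₂−1) = 1.986+1.735 = 3.720.
Heat-flux ratio q₀/q = 3.720/1.690.

factor ≈ 2.20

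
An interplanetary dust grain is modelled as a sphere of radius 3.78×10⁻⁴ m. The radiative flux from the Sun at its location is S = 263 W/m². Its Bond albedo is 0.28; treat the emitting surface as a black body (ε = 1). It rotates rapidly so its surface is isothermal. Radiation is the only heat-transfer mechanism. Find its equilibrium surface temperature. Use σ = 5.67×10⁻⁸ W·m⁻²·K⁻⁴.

At equilibrium, absorbed power = emitted power.
Absorbing cross-section = πr² = 4.489×10⁻⁷ m²; emitting surface = 4πr² = 1.796×10⁻⁶ m² (ratio 4).
(1−a)S·A_cross = εσ·A_surf·T⁴  ⇒  T⁴ = (1−a)S/(4σ).
T⁴ = 0.720·263/(4·5.67×10⁻⁸) = 8.349×10⁸ K⁴.
T = (8.349×10⁸)^(1/4).

T ≈ 170 K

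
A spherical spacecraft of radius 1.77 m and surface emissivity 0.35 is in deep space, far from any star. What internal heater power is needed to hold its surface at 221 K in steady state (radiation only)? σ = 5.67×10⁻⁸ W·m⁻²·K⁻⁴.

P ≈ 1860 W

P = εσ·4πr²·T⁴.
4πr² = 39.37 m²; T⁴ = 2.385×10⁹ K⁴.
P = 0.35·5.67×10⁻⁸·39.37·2.385×10⁹.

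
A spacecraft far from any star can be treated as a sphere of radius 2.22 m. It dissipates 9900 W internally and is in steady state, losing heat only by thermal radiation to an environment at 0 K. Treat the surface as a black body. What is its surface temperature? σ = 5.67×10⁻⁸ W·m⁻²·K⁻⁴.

Steady state: internal power = radiated power, P = εσA T⁴.
Radiating area A = 4πr² = 61.93 m².
T⁴ = P/(εσA) = 9900/(1.0·5.67×10⁻⁸·61.93) = 2.819×10⁹ K⁴.
T = (2.819×10⁹)^(1/4).

T ≈ 230 K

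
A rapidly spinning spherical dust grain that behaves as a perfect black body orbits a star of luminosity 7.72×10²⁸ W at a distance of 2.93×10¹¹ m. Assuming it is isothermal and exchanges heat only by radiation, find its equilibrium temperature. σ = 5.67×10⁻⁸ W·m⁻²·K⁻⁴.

T ≈ 749 K

First find the stellar flux at distance d: S = L/(4πd²) = 7.72×10²⁸/(4π·(2.93×10¹¹)²) = 71560 W/m².
For an isothermal sphere, absorbed (1−a)S·πr² = emitted σ·4πr²·T⁴, so T⁴ = (1−a)S/(4σ).
T⁴ = 1.00·71560/(4·5.67×10⁻⁸) = 3.155×10¹¹ K⁴.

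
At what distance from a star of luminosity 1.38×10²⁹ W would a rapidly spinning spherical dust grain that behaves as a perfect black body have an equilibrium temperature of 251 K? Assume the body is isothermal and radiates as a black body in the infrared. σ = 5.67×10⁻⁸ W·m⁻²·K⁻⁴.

d ≈ 3.49×10¹² m

For an isothermal black-emitting sphere, (1−a)S·πr² = σ·4πr²·T⁴ ⇒ S = 4σT⁴/(1−a).
S = 4·5.67×10⁻⁸·(251)⁴/1.00 = 900.2 W/m².
Flux falls as S = L/(4πd²), so d = √(L/(4πS)) = √(1.38×10²⁹/(4π·900.2)).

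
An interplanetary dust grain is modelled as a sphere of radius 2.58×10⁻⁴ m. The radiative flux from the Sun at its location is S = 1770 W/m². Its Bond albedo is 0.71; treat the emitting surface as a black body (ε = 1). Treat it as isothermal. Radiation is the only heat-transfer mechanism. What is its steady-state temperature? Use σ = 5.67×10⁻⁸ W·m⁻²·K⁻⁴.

At equilibrium, absorbed power = emitted power.
Absorbing cross-section = πr² = 2.091×10⁻⁷ m²; emitting surface = 4πr² = 8.365×10⁻⁷ m² (ratio 4).
(1−a)S·A_cross = εσ·A_surf·T⁴  ⇒  T⁴ = (1−a)S/(4σ).
T⁴ = 0.290·1770/(4·5.67×10⁻⁸) = 2.263×10⁹ K⁴.
T = (2.263×10⁹)^(1/4).

T ≈ 218 K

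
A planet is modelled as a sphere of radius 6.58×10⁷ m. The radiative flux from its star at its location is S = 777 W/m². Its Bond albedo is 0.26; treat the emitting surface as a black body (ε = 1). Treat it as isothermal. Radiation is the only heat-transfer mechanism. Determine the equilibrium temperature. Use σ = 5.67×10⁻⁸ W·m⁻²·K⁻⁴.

At equilibrium, absorbed power = emitted power.
Absorbing cross-section = πr² = 1.360×10¹⁶ m²; emitting surface = 4πr² = 5.441×10¹⁶ m² (ratio 4).
(1−a)S·A_cross = εσ·A_surf·T⁴  ⇒  T⁴ = (1−a)S/(4σ).
T⁴ = 0.740·777/(4·5.67×10⁻⁸) = 2.535×10⁹ K⁴.
T = (2.535×10⁹)^(1/4).

T ≈ 224 K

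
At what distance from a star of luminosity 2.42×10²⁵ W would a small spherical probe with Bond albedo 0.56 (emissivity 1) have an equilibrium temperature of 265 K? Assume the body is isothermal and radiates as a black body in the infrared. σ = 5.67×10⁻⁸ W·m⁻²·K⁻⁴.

For an isothermal black-emitting sphere, (1−a)S·πr² = σ·4πr²·T⁴ ⇒ S = 4σT⁴/(1−a).
S = 4·5.67×10⁻⁸·(265)⁴/0.440 = 2542 W/m².
Flux falls as S = L/(4πd²), so d = √(L/(4πS)) = √(2.42×10²⁵/(4π·2542)).

d ≈ 2.75×10¹⁰ m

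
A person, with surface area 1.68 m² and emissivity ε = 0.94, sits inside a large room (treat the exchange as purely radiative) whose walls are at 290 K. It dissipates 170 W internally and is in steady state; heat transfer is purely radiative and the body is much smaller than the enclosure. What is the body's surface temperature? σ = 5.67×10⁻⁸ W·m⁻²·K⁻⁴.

For a small grey body in a large enclosure, net radiated power = εσA(T⁴ − T_w⁴).
Steady state: P = εσA(T⁴ − T_w⁴) with A = 1.68 m².
T⁴ = P/(εσA) + T_w⁴ = 170/(0.94·5.67×10⁻⁸·1.680) + (290)⁴
    = 1.899×10⁹ + 7.073×10⁹ = 8.971×10⁹ K⁴.

T ≈ 308 K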